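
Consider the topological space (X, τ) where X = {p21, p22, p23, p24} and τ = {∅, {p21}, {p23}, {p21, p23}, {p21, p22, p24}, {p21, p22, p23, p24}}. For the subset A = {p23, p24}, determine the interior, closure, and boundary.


int(A) = {p23}, cl(A) = {p22, p23, p24}, ∂A = {p22, p24}.

Closed sets in (X, τ) are complements of opens:
  closed(X, τ) = {∅, {p23}, {p22, p24}, {p21, p22, p24}, {p22, p23, p24}, {p21, p22, p23, p24}}.
int(A) = ⋃ {U ∈ τ : U ⊆ A}. Opens contained in A: ∅, {p23}.
Taking the union of these: int(A) = {p23}.
cl(A) = ⋂ {C closed : A ⊆ C}. Closed sets containing A: {p22, p23, p24}, {p21, p22, p23, p24}.
Intersecting these: cl(A) = {p22, p23, p24}.
∂A = cl(A) ∖ int(A) = {p22, p23, p24} ∖ {p23} = {p22, p24}.


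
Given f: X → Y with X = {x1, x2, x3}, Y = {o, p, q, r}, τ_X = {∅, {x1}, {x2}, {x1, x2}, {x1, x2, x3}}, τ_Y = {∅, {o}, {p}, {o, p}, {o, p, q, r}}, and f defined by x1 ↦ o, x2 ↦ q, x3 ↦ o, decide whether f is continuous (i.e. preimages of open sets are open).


f is NOT continuous.

Compute f^{-1}(U) for each U ∈ τ_Y:
  U = ∅: f^{-1}(U) = ∅ ∈ τ_X ✓.
  U = {o}: f^{-1}(U) = {x1, x3} ∉ τ_X ✗.
  U = {p}: f^{-1}(U) = ∅ ∈ τ_X ✓.
  U = {o, p}: f^{-1}(U) = {x1, x3} ∉ τ_X ✗.
  U = {o, p, q, r}: f^{-1}(U) = {x1, x2, x3} ∈ τ_X ✓.
Found U = {o} with f^{-1}(U) = {x1, x3} not in τ_X. Therefore f is NOT continuous.


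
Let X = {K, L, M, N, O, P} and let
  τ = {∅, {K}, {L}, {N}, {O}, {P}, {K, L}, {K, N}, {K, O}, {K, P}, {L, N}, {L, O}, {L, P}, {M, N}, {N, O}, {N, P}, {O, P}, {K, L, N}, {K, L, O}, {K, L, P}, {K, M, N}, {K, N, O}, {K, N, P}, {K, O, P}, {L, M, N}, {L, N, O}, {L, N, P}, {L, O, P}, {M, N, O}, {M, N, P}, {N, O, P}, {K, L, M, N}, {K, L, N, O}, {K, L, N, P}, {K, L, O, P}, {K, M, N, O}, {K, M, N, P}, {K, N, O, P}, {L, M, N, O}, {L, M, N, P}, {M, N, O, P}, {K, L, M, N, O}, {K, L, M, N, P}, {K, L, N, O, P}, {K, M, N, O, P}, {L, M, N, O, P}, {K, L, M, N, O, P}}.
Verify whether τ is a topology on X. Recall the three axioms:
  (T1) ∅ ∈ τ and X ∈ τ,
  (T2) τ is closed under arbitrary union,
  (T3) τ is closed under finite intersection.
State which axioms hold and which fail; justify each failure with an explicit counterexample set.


τ is NOT a topology on X.

Axiom (T1): ∅ ∈ τ? Yes; X ∈ τ? Yes.
Axiom (T2/T3): check pairwise unions and intersections of members of τ.
Counterexample for (T2): {L} ∪ {N, O, P} = {L, N, O, P} ∉ τ. Therefore τ is NOT a topology.


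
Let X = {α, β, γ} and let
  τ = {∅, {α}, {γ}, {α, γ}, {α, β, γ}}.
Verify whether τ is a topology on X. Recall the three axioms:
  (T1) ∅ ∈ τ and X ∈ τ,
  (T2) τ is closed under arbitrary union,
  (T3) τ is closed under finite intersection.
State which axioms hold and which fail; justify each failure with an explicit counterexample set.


τ IS a topology on X.

Axiom (T1): ∅ ∈ τ? Yes; X ∈ τ? Yes.
Axiom (T2/T3): check pairwise unions and intersections of members of τ.
All pairwise intersections and unions checked — each lies in τ. Therefore τ satisfies (T1), (T2), (T3): it IS a topology on X.


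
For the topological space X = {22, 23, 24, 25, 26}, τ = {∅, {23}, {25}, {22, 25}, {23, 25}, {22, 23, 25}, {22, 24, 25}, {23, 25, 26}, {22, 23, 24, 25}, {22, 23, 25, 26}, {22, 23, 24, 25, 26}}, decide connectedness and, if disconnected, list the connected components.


(X, τ) is connected.

Find clopen sets (U ∈ τ with X ∖ U ∈ τ):
  U = ∅, X ∖ U = {22, 23, 24, 25, 26} — both open, so U is clopen.
  U = {22, 23, 24, 25, 26}, X ∖ U = ∅ — both open, so U is clopen.
Only trivial clopens (∅ and X) exist, so (X, τ) is connected.
Compute connected components by grouping points that agree on all clopens:
  component: {22, 23, 24, 25, 26}


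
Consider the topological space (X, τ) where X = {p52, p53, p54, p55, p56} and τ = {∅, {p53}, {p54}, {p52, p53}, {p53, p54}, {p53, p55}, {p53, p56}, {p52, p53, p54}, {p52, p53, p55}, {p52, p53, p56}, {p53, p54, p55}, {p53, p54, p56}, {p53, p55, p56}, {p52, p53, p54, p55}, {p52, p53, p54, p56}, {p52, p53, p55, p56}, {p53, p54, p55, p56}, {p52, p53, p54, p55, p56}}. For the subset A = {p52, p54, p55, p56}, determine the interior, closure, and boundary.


int(A) = {p54}, cl(A) = {p52, p54, p55, p56}, ∂A = {p52, p55, p56}.

Closed sets in (X, τ) are complements of opens:
  closed(X, τ) = {∅, {p52}, {p54}, {p55}, {p56}, {p52, p54}, {p52, p55}, {p52, p56}, {p54, p55}, {p54, p56}, {p55, p56}, {p52, p54, p55}, {p52, p54, p56}, {p52, p55, p56}, {p54, p55, p56}, {p52, p53, p55, p56}, {p52, p54, p55, p56}, {p52, p53, p54, p55, p56}}.
int(A) = ⋃ {U ∈ τ : U ⊆ A}. Opens contained in A: ∅, {p54}.
Taking the union of these: int(A) = {p54}.
cl(A) = ⋂ {C closed : A ⊆ C}. Closed sets containing A: {p52, p54, p55, p56}, {p52, p53, p54, p55, p56}.
Intersecting these: cl(A) = {p52, p54, p55, p56}.
∂A = cl(A) ∖ int(A) = {p52, p54, p55, p56} ∖ {p54} = {p52, p55, p56}.


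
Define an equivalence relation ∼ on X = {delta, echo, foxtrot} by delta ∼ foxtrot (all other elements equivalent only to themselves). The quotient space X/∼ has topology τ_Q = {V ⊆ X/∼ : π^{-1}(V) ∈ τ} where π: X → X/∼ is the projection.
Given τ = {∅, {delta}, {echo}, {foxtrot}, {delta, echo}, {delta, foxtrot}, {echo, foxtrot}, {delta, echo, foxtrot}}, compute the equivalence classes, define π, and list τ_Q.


X/∼ = {[delta=foxtrot], [echo]}; |τ_Q| = 4.

Equivalence classes: [delta=foxtrot], [echo].
Quotient map π: X → X/∼ sends delta ↦ [delta=foxtrot], echo ↦ [echo], foxtrot ↦ [delta=foxtrot].
For each subset V ⊆ X/∼, compute π^{-1}(V) ⊆ X and check whether π^{-1}(V) ∈ τ. V is open in τ_Q iff π^{-1}(V) ∈ τ.
  V = {}: π^{-1}(V) = ∅ ∈ τ ✓.
  V = {[delta=foxtrot]}: π^{-1}(V) = {delta, foxtrot} ∈ τ ✓.
  V = {[echo]}: π^{-1}(V) = {echo} ∈ τ ✓.
  V = {[delta=foxtrot], [echo]}: π^{-1}(V) = {delta, echo, foxtrot} ∈ τ ✓.
Open sets in the quotient: τ_Q = {{}, {[delta=foxtrot]}, {[echo]}, {[delta=foxtrot], [echo]}} (4 elements).


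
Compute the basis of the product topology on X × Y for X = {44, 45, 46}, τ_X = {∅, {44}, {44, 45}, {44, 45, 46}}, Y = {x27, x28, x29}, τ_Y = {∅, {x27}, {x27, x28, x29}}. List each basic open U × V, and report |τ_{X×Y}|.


Basis B = {∅ × ∅, {44} × {x27}, {44, 45} × {x27}, {44} × {x27, x28, x29}, {44, 45, 46} × {x27}, {44, 45} × {x27, x28, x29}, {44, 45, 46} × {x27, x28, x29}}; |τ_{X×Y}| = 10.

Enumerate products U × V with U ∈ τ_X, V ∈ τ_Y (deduplicated):
  ∅ × ∅ = {} (∅)
  {44} × {x27} = {(44,x27)}
  {44, 45} × {x27} = {(44,x27), (45,x27)}
  {44} × {x27, x28, x29} = {(44,x27), (44,x28), (44,x29)}
  {44, 45, 46} × {x27} = {(44,x27), (45,x27), (46,x27)}
  {44, 45} × {x27, x28, x29} = {(44,x27), (44,x28), (44,x29), (45,x27), (45,x28), (45,x29)}
  {44, 45, 46} × {x27, x28, x29} = {(44,x27), (44,x28), (44,x29), (45,x27), (45,x28), (45,x29), (46,x27), (46,x28), (46,x29)}
These 7 distinct sets form the basis B.
Close under arbitrary unions to get τ_{X×Y}; counting gives |τ_{X×Y}| = 10.


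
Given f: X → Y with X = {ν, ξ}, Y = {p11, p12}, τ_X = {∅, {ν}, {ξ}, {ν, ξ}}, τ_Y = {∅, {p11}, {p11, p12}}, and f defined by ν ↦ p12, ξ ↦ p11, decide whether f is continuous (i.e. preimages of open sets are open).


f IS continuous.

Compute f^{-1}(U) for each U ∈ τ_Y:
  U = ∅: f^{-1}(U) = ∅ ∈ τ_X ✓.
  U = {p11}: f^{-1}(U) = {ξ} ∈ τ_X ✓.
  U = {p11, p12}: f^{-1}(U) = {ν, ξ} ∈ τ_X ✓.
Every preimage lies in τ_X, so f IS continuous.


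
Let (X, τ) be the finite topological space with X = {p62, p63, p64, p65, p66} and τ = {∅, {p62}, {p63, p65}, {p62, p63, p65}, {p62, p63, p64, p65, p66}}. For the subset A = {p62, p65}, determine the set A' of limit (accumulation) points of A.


A' = {p63, p64, p66}

For each x ∈ X, list the open sets U ∈ τ with x ∈ U, then check whether U ∩ (A ∖ {x}) ≠ ∅ for every such U.
  x = p62: open {p62} ∋ x has {p62} ∩ (A ∖ {p62}) = ∅, so x is NOT a limit point.
  x = p63: opens ∋ x are {p63, p65}, {p62, p63, p65}, {p62, p63, p64, p65, p66}; each meets A ∖ {p63}, so x IS a limit point.
  x = p64: opens ∋ x are {p62, p63, p64, p65, p66}; each meets A ∖ {p64}, so x IS a limit point.
  x = p65: open {p63, p65} ∋ x has {p63, p65} ∩ (A ∖ {p65}) = ∅, so x is NOT a limit point.
  x = p66: opens ∋ x are {p62, p63, p64, p65, p66}; each meets A ∖ {p66}, so x IS a limit point.
Collecting: A' = {p63, p64, p66}.


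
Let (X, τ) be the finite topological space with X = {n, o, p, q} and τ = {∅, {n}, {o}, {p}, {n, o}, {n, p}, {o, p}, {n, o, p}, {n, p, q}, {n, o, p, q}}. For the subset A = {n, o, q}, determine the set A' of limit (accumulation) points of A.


A' = {q}

For each x ∈ X, list the open sets U ∈ τ with x ∈ U, then check whether U ∩ (A ∖ {x}) ≠ ∅ for every such U.
  x = n: open {n} ∋ x has {n} ∩ (A ∖ {n}) = ∅, so x is NOT a limit point.
  x = o: open {o} ∋ x has {o} ∩ (A ∖ {o}) = ∅, so x is NOT a limit point.
  x = p: open {p} ∋ x has {p} ∩ (A ∖ {p}) = ∅, so x is NOT a limit point.
  x = q: opens ∋ x are {n, p, q}, {n, o, p, q}; each meets A ∖ {q}, so x IS a limit point.
Collecting: A' = {q}.


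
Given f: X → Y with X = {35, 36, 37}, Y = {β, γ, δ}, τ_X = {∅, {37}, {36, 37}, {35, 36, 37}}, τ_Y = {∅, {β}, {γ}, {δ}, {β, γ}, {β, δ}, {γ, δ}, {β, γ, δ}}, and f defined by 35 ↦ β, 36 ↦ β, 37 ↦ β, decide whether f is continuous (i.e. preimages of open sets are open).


f IS continuous.

Compute f^{-1}(U) for each U ∈ τ_Y:
  U = ∅: f^{-1}(U) = ∅ ∈ τ_X ✓.
  U = {β}: f^{-1}(U) = {35, 36, 37} ∈ τ_X ✓.
  U = {γ}: f^{-1}(U) = ∅ ∈ τ_X ✓.
  U = {δ}: f^{-1}(U) = ∅ ∈ τ_X ✓.
  U = {β, γ}: f^{-1}(U) = {35, 36, 37} ∈ τ_X ✓.
  U = {β, δ}: f^{-1}(U) = {35, 36, 37} ∈ τ_X ✓.
  U = {γ, δ}: f^{-1}(U) = ∅ ∈ τ_X ✓.
  U = {β, γ, δ}: f^{-1}(U) = {35, 36, 37} ∈ τ_X ✓.
Every preimage lies in τ_X, so f IS continuous.


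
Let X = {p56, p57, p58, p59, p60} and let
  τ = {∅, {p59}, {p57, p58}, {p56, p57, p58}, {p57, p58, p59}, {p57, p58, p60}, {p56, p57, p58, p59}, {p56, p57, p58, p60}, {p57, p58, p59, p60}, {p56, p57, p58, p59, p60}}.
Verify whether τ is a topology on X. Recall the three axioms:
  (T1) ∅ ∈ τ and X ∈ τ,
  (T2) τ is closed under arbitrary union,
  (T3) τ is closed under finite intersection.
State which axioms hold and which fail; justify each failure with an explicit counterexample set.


τ IS a topology on X.

Axiom (T1): ∅ ∈ τ? Yes; X ∈ τ? Yes.
Axiom (T2/T3): check pairwise unions and intersections of members of τ.
All pairwise intersections and unions checked — each lies in τ. Therefore τ satisfies (T1), (T2), (T3): it IS a topology on X.


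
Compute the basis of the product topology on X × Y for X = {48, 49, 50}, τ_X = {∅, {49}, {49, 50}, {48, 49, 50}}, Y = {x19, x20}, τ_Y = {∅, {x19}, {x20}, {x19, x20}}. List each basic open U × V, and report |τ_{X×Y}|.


Basis B = {∅ × ∅, {49} × {x19}, {49} × {x20}, {49} × {x19, x20}, {49, 50} × {x19}, {49, 50} × {x20}, {48, 49, 50} × {x19}, {48, 49, 50} × {x20}, {49, 50} × {x19, x20}, {48, 49, 50} × {x19, x20}}; |τ_{X×Y}| = 16.

Enumerate products U × V with U ∈ τ_X, V ∈ τ_Y (deduplicated):
  ∅ × ∅ = {} (∅)
  {49} × {x19} = {(49,x19)}
  {49} × {x20} = {(49,x20)}
  {49} × {x19, x20} = {(49,x19), (49,x20)}
  {49, 50} × {x19} = {(49,x19), (50,x19)}
  {49, 50} × {x20} = {(49,x20), (50,x20)}
  {48, 49, 50} × {x19} = {(48,x19), (49,x19), (50,x19)}
  {48, 49, 50} × {x20} = {(48,x20), (49,x20), (50,x20)}
  {49, 50} × {x19, x20} = {(49,x19), (49,x20), (50,x19), (50,x20)}
  {48, 49, 50} × {x19, x20} = {(48,x19), (48,x20), (49,x19), (49,x20), (50,x19), (50,x20)}
These 10 distinct sets form the basis B.
Close under arbitrary unions to get τ_{X×Y}; counting gives |τ_{X×Y}| = 16.


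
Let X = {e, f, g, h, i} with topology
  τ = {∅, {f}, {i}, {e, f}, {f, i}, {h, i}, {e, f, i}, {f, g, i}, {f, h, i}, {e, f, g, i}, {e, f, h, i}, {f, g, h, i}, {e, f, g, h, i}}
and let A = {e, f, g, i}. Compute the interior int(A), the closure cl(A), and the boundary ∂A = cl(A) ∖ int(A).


int(A) = {e, f, g, i}, cl(A) = {e, f, g, h, i}, ∂A = {h}.

Closed sets in (X, τ) are complements of opens:
  closed(X, τ) = {∅, {e}, {g}, {h}, {e, g}, {e, h}, {g, h}, {e, f, g}, {e, g, h}, {g, h, i}, {e, f, g, h}, {e, g, h, i}, {e, f, g, h, i}}.
int(A) = ⋃ {U ∈ τ : U ⊆ A}. Opens contained in A: ∅, {f}, {i}, {e, f}, {f, i}, {e, f, i}, {f, g, i}, {e, f, g, i}.
Taking the union of these: int(A) = {e, f, g, i}.
cl(A) = ⋂ {C closed : A ⊆ C}. Closed sets containing A: {e, f, g, h, i}.
Intersecting these: cl(A) = {e, f, g, h, i}.
∂A = cl(A) ∖ int(A) = {e, f, g, h, i} ∖ {e, f, g, i} = {h}.


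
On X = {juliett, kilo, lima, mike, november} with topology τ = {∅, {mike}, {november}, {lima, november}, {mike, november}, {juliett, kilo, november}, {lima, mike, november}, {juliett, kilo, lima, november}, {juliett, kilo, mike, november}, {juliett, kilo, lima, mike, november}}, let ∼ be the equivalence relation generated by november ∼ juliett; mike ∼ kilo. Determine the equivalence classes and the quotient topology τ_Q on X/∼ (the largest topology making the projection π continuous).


X/∼ = {[juliett=november], [kilo=mike], [lima]}; |τ_Q| = 3.

Equivalence classes: [juliett=november], [kilo=mike], [lima].
Quotient map π: X → X/∼ sends juliett ↦ [juliett=november], kilo ↦ [kilo=mike], lima ↦ [lima], mike ↦ [kilo=mike], november ↦ [juliett=november].
For each subset V ⊆ X/∼, compute π^{-1}(V) ⊆ X and check whether π^{-1}(V) ∈ τ. V is open in τ_Q iff π^{-1}(V) ∈ τ.
  V = {}: π^{-1}(V) = ∅ ∈ τ ✓.
  V = {[juliett=november]}: π^{-1}(V) = {juliett, november} ∉ τ ✗.
  V = {[kilo=mike]}: π^{-1}(V) = {kilo, mike} ∉ τ ✗.
  V = {[juliett=november], [kilo=mike]}: π^{-1}(V) = {juliett, kilo, mike, november} ∈ τ ✓.
  V = {[lima]}: π^{-1}(V) = {lima} ∉ τ ✗.
  V = {[juliett=november], [lima]}: π^{-1}(V) = {juliett, lima, november} ∉ τ ✗.
  V = {[kilo=mike], [lima]}: π^{-1}(V) = {kilo, lima, mike} ∉ τ ✗.
  V = {[juliett=november], [kilo=mike], [lima]}: π^{-1}(V) = {juliett, kilo, lima, mike, november} ∈ τ ✓.
Open sets in the quotient: τ_Q = {{}, {[juliett=november], [kilo=mike]}, {[juliett=november], [kilo=mike], [lima]}} (3 elements).


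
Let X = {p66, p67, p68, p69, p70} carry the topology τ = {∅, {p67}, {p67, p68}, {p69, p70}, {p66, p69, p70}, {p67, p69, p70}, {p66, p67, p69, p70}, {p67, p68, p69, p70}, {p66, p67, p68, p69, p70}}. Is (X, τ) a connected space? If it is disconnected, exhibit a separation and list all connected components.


(X, τ) is disconnected; components = [{p67, p68}, {p66, p69, p70}].

Find clopen sets (U ∈ τ with X ∖ U ∈ τ):
  U = ∅, X ∖ U = {p66, p67, p68, p69, p70} — both open, so U is clopen.
  U = {p67, p68}, X ∖ U = {p66, p69, p70} — both open, so U is clopen.
  U = {p66, p69, p70}, X ∖ U = {p67, p68} — both open, so U is clopen.
  U = {p66, p67, p68, p69, p70}, X ∖ U = ∅ — both open, so U is clopen.
Nontrivial clopen(s) exist: e.g. {p67, p68}. So (X, τ) is disconnected.
Compute connected components by grouping points that agree on all clopens:
  component: {p67, p68}
  component: {p66, p69, p70}


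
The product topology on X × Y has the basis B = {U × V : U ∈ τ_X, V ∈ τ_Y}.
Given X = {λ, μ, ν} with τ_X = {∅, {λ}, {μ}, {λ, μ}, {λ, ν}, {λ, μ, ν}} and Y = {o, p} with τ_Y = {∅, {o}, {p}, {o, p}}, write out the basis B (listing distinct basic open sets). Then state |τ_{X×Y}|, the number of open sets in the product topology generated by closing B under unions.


Basis B = {∅ × ∅, {λ} × {o}, {λ} × {p}, {μ} × {o}, {μ} × {p}, {λ} × {o, p}, {λ, μ} × {o}, {λ, ν} × {o}, {λ, μ} × {p}, {λ, ν} × {p}, {μ} × {o, p}, {λ, μ, ν} × {o}, {λ, μ, ν} × {p}, {λ, μ} × {o, p}, {λ, ν} × {o, p}, {λ, μ, ν} × {o, p}}; |τ_{X×Y}| = 36.

Enumerate products U × V with U ∈ τ_X, V ∈ τ_Y (deduplicated):
  ∅ × ∅ = {} (∅)
  {λ} × {o} = {(λ,o)}
  {λ} × {p} = {(λ,p)}
  {μ} × {o} = {(μ,o)}
  {μ} × {p} = {(μ,p)}
  {λ} × {o, p} = {(λ,o), (λ,p)}
  {λ, μ} × {o} = {(λ,o), (μ,o)}
  {λ, ν} × {o} = {(λ,o), (ν,o)}
  {λ, μ} × {p} = {(λ,p), (μ,p)}
  {λ, ν} × {p} = {(λ,p), (ν,p)}
  {μ} × {o, p} = {(μ,o), (μ,p)}
  {λ, μ, ν} × {o} = {(λ,o), (μ,o), (ν,o)}
  {λ, μ, ν} × {p} = {(λ,p), (μ,p), (ν,p)}
  {λ, μ} × {o, p} = {(λ,o), (λ,p), (μ,o), (μ,p)}
  {λ, ν} × {o, p} = {(λ,o), (λ,p), (ν,o), (ν,p)}
  {λ, μ, ν} × {o, p} = {(λ,o), (λ,p), (μ,o), (μ,p), (ν,o), (ν,p)}
These 16 distinct sets form the basis B.
Close under arbitrary unions to get τ_{X×Y}; counting gives |τ_{X×Y}| = 36.


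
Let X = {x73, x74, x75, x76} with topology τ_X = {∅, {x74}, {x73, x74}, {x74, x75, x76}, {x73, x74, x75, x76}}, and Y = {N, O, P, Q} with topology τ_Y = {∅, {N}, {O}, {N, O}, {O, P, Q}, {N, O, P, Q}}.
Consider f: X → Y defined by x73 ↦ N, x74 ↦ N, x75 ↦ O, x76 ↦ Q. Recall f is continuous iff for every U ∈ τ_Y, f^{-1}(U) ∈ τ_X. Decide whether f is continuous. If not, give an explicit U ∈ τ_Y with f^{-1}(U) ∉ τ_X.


f is NOT continuous.

Compute f^{-1}(U) for each U ∈ τ_Y:
  U = ∅: f^{-1}(U) = ∅ ∈ τ_X ✓.
  U = {N}: f^{-1}(U) = {x73, x74} ∈ τ_X ✓.
  U = {O}: f^{-1}(U) = {x75} ∉ τ_X ✗.
  U = {N, O}: f^{-1}(U) = {x73, x74, x75} ∉ τ_X ✗.
  U = {O, P, Q}: f^{-1}(U) = {x75, x76} ∉ τ_X ✗.
  U = {N, O, P, Q}: f^{-1}(U) = {x73, x74, x75, x76} ∈ τ_X ✓.
Found U = {O} with f^{-1}(U) = {x75} not in τ_X. Therefore f is NOT continuous.


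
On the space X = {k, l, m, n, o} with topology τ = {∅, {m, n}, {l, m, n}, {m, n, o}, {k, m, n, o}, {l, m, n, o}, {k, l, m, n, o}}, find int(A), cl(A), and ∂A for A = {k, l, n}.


int(A) = ∅, cl(A) = {k, l, m, n, o}, ∂A = {k, l, m, n, o}.

Closed sets in (X, τ) are complements of opens:
  closed(X, τ) = {∅, {k}, {l}, {k, l}, {k, o}, {k, l, o}, {k, l, m, n, o}}.
int(A) = ⋃ {U ∈ τ : U ⊆ A}. Opens contained in A: ∅.
Taking the union of these: int(A) = ∅.
cl(A) = ⋂ {C closed : A ⊆ C}. Closed sets containing A: {k, l, m, n, o}.
Intersecting these: cl(A) = {k, l, m, n, o}.
∂A = cl(A) ∖ int(A) = {k, l, m, n, o} ∖ ∅ = {k, l, m, n, o}.


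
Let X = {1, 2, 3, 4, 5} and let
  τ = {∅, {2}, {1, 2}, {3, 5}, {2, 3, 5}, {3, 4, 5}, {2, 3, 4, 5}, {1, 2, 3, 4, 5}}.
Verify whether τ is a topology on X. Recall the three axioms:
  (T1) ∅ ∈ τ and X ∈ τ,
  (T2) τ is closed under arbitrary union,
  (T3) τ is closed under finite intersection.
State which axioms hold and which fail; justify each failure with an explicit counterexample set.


τ is NOT a topology on X.

Axiom (T1): ∅ ∈ τ? Yes; X ∈ τ? Yes.
Axiom (T2/T3): check pairwise unions and intersections of members of τ.
Counterexample for (T2): {1, 2} ∪ {3, 5} = {1, 2, 3, 5} ∉ τ. Therefore τ is NOT a topology.


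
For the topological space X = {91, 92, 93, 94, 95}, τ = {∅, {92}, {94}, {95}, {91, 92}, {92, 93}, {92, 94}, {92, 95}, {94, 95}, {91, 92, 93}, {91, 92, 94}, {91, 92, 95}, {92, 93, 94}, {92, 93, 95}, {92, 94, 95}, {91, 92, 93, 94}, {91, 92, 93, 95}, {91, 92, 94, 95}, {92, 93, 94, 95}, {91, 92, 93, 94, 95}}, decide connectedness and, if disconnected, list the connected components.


(X, τ) is disconnected; components = [{94}, {95}, {91, 92, 93}].

Find clopen sets (U ∈ τ with X ∖ U ∈ τ):
  U = ∅, X ∖ U = {91, 92, 93, 94, 95} — both open, so U is clopen.
  U = {94}, X ∖ U = {91, 92, 93, 95} — both open, so U is clopen.
  U = {95}, X ∖ U = {91, 92, 93, 94} — both open, so U is clopen.
  U = {94, 95}, X ∖ U = {91, 92, 93} — both open, so U is clopen.
  U = {91, 92, 93}, X ∖ U = {94, 95} — both open, so U is clopen.
  U = {91, 92, 93, 94}, X ∖ U = {95} — both open, so U is clopen.
  U = {91, 92, 93, 95}, X ∖ U = {94} — both open, so U is clopen.
  U = {91, 92, 93, 94, 95}, X ∖ U = ∅ — both open, so U is clopen.
Nontrivial clopen(s) exist: e.g. {91, 92, 93}. So (X, τ) is disconnected.
Compute connected components by grouping points that agree on all clopens:
  component: {94}
  component: {95}
  component: {91, 92, 93}


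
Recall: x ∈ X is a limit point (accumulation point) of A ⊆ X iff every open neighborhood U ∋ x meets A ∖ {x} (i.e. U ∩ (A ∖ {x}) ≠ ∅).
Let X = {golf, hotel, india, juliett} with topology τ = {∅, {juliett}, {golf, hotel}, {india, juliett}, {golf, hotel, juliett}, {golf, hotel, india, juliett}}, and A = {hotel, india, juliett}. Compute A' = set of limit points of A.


A' = {golf, india}

For each x ∈ X, list the open sets U ∈ τ with x ∈ U, then check whether U ∩ (A ∖ {x}) ≠ ∅ for every such U.
  x = golf: opens ∋ x are {golf, hotel}, {golf, hotel, juliett}, {golf, hotel, india, juliett}; each meets A ∖ {golf}, so x IS a limit point.
  x = hotel: open {golf, hotel} ∋ x has {golf, hotel} ∩ (A ∖ {hotel}) = ∅, so x is NOT a limit point.
  x = india: opens ∋ x are {india, juliett}, {golf, hotel, india, juliett}; each meets A ∖ {india}, so x IS a limit point.
  x = juliett: open {juliett} ∋ x has {juliett} ∩ (A ∖ {juliett}) = ∅, so x is NOT a limit point.
Collecting: A' = {golf, india}.


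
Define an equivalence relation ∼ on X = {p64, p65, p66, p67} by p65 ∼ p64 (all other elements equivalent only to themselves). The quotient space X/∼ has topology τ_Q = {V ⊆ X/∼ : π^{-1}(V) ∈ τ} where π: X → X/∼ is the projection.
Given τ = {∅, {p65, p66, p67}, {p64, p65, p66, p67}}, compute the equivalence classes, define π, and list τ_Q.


X/∼ = {[p64=p65], [p66], [p67]}; |τ_Q| = 2.

Equivalence classes: [p64=p65], [p66], [p67].
Quotient map π: X → X/∼ sends p64 ↦ [p64=p65], p65 ↦ [p64=p65], p66 ↦ [p66], p67 ↦ [p67].
For each subset V ⊆ X/∼, compute π^{-1}(V) ⊆ X and check whether π^{-1}(V) ∈ τ. V is open in τ_Q iff π^{-1}(V) ∈ τ.
  V = {}: π^{-1}(V) = ∅ ∈ τ ✓.
  V = {[p64=p65]}: π^{-1}(V) = {p64, p65} ∉ τ ✗.
  V = {[p66]}: π^{-1}(V) = {p66} ∉ τ ✗.
  V = {[p64=p65], [p66]}: π^{-1}(V) = {p64, p65, p66} ∉ τ ✗.
  V = {[p67]}: π^{-1}(V) = {p67} ∉ τ ✗.
  V = {[p64=p65], [p67]}: π^{-1}(V) = {p64, p65, p67} ∉ τ ✗.
  V = {[p66], [p67]}: π^{-1}(V) = {p66, p67} ∉ τ ✗.
  V = {[p64=p65], [p66], [p67]}: π^{-1}(V) = {p64, p65, p66, p67} ∈ τ ✓.
Open sets in the quotient: τ_Q = {{}, {[p64=p65], [p66], [p67]}} (2 elements).


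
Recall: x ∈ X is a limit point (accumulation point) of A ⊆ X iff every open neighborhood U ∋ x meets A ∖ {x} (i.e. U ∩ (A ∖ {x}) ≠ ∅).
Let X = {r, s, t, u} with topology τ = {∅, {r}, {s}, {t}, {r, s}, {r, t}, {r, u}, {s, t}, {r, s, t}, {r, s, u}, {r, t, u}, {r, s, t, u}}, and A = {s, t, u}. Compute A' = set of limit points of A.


A' = ∅

For each x ∈ X, list the open sets U ∈ τ with x ∈ U, then check whether U ∩ (A ∖ {x}) ≠ ∅ for every such U.
  x = r: open {r} ∋ x has {r} ∩ (A ∖ {r}) = ∅, so x is NOT a limit point.
  x = s: open {s} ∋ x has {s} ∩ (A ∖ {s}) = ∅, so x is NOT a limit point.
  x = t: open {t} ∋ x has {t} ∩ (A ∖ {t}) = ∅, so x is NOT a limit point.
  x = u: open {r, u} ∋ x has {r, u} ∩ (A ∖ {u}) = ∅, so x is NOT a limit point.
Collecting: A' = ∅.


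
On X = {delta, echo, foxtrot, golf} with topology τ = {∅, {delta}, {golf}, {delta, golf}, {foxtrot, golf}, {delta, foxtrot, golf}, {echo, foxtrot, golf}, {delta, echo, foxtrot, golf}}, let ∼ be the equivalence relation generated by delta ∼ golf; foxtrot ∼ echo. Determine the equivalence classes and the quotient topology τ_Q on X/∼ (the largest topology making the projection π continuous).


X/∼ = {[delta=golf], [echo=foxtrot]}; |τ_Q| = 3.

Equivalence classes: [delta=golf], [echo=foxtrot].
Quotient map π: X → X/∼ sends delta ↦ [delta=golf], echo ↦ [echo=foxtrot], foxtrot ↦ [echo=foxtrot], golf ↦ [delta=golf].
For each subset V ⊆ X/∼, compute π^{-1}(V) ⊆ X and check whether π^{-1}(V) ∈ τ. V is open in τ_Q iff π^{-1}(V) ∈ τ.
  V = {}: π^{-1}(V) = ∅ ∈ τ ✓.
  V = {[delta=golf]}: π^{-1}(V) = {delta, golf} ∈ τ ✓.
  V = {[echo=foxtrot]}: π^{-1}(V) = {echo, foxtrot} ∉ τ ✗.
  V = {[delta=golf], [echo=foxtrot]}: π^{-1}(V) = {delta, echo, foxtrot, golf} ∈ τ ✓.
Open sets in the quotient: τ_Q = {{}, {[delta=golf]}, {[delta=golf], [echo=foxtrot]}} (3 elements).


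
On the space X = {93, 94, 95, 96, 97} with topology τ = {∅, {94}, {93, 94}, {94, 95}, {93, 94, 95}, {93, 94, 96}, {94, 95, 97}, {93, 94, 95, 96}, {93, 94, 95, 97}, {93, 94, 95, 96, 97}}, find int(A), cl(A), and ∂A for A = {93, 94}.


int(A) = {93, 94}, cl(A) = {93, 94, 95, 96, 97}, ∂A = {95, 96, 97}.

Closed sets in (X, τ) are complements of opens:
  closed(X, τ) = {∅, {96}, {97}, {93, 96}, {95, 97}, {96, 97}, {93, 96, 97}, {95, 96, 97}, {93, 95, 96, 97}, {93, 94, 95, 96, 97}}.
int(A) = ⋃ {U ∈ τ : U ⊆ A}. Opens contained in A: ∅, {94}, {93, 94}.
Taking the union of these: int(A) = {93, 94}.
cl(A) = ⋂ {C closed : A ⊆ C}. Closed sets containing A: {93, 94, 95, 96, 97}.
Intersecting these: cl(A) = {93, 94, 95, 96, 97}.
∂A = cl(A) ∖ int(A) = {93, 94, 95, 96, 97} ∖ {93, 94} = {95, 96, 97}.


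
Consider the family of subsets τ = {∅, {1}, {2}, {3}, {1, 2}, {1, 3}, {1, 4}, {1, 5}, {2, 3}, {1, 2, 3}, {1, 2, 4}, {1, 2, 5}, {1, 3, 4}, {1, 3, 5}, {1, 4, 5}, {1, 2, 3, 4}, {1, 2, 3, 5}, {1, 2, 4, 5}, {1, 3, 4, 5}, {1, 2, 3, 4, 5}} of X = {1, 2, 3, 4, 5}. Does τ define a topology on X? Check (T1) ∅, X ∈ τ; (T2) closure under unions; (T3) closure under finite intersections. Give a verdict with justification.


τ IS a topology on X.

Axiom (T1): ∅ ∈ τ? Yes; X ∈ τ? Yes.
Axiom (T2/T3): check pairwise unions and intersections of members of τ.
All pairwise intersections and unions checked — each lies in τ. Therefore τ satisfies (T1), (T2), (T3): it IS a topology on X.


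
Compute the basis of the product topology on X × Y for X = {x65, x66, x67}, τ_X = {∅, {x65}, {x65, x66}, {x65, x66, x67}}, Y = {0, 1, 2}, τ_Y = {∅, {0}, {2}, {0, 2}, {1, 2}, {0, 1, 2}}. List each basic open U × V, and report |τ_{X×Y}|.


Basis B = {∅ × ∅, {x65} × {0}, {x65} × {2}, {x65} × {0, 2}, {x65, x66} × {0}, {x65} × {1, 2}, {x65, x66} × {2}, {x65} × {0, 1, 2}, {x65, x66, x67} × {0}, {x65, x66, x67} × {2}, {x65, x66} × {0, 2}, {x65, x66} × {1, 2}, {x65, x66} × {0, 1, 2}, {x65, x66, x67} × {0, 2}, {x65, x66, x67} × {1, 2}, {x65, x66, x67} × {0, 1, 2}}; |τ_{X×Y}| = 40.

Enumerate products U × V with U ∈ τ_X, V ∈ τ_Y (deduplicated):
  ∅ × ∅ = {} (∅)
  {x65} × {0} = {(x65,0)}
  {x65} × {2} = {(x65,2)}
  {x65} × {0, 2} = {(x65,0), (x65,2)}
  {x65, x66} × {0} = {(x65,0), (x66,0)}
  {x65} × {1, 2} = {(x65,1), (x65,2)}
  {x65, x66} × {2} = {(x65,2), (x66,2)}
  {x65} × {0, 1, 2} = {(x65,0), (x65,1), (x65,2)}
  {x65, x66, x67} × {0} = {(x65,0), (x66,0), (x67,0)}
  {x65, x66, x67} × {2} = {(x65,2), (x66,2), (x67,2)}
  {x65, x66} × {0, 2} = {(x65,0), (x65,2), (x66,0), (x66,2)}
  {x65, x66} × {1, 2} = {(x65,1), (x65,2), (x66,1), (x66,2)}
  {x65, x66} × {0, 1, 2} = {(x65,0), (x65,1), (x65,2), (x66,0), (x66,1), (x66,2)}
  {x65, x66, x67} × {0, 2} = {(x65,0), (x65,2), (x66,0), (x66,2), (x67,0), (x67,2)}
  {x65, x66, x67} × {1, 2} = {(x65,1), (x65,2), (x66,1), (x66,2), (x67,1), (x67,2)}
  {x65, x66, x67} × {0, 1, 2} = {(x65,0), (x65,1), (x65,2), (x66,0), (x66,1), (x66,2), (x67,0), (x67,1), (x67,2)}
These 16 distinct sets form the basis B.
Close under arbitrary unions to get τ_{X×Y}; counting gives |τ_{X×Y}| = 40.


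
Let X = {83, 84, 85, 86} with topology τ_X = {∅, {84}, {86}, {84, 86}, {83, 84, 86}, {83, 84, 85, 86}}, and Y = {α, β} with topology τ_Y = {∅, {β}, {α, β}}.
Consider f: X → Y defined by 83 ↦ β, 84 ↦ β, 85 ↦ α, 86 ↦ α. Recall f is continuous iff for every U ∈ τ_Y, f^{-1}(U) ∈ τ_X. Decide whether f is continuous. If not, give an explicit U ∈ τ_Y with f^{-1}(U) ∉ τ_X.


f is NOT continuous.

Compute f^{-1}(U) for each U ∈ τ_Y:
  U = ∅: f^{-1}(U) = ∅ ∈ τ_X ✓.
  U = {β}: f^{-1}(U) = {83, 84} ∉ τ_X ✗.
  U = {α, β}: f^{-1}(U) = {83, 84, 85, 86} ∈ τ_X ✓.
Found U = {β} with f^{-1}(U) = {83, 84} not in τ_X. Therefore f is NOT continuous.


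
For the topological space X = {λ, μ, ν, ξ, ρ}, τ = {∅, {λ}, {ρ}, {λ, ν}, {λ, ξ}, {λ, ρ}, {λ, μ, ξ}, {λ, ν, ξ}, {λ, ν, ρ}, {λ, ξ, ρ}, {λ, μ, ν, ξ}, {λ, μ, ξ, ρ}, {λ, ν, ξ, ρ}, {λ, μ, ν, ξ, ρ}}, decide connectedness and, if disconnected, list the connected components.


(X, τ) is disconnected; components = [{ρ}, {λ, μ, ν, ξ}].

Find clopen sets (U ∈ τ with X ∖ U ∈ τ):
  U = ∅, X ∖ U = {λ, μ, ν, ξ, ρ} — both open, so U is clopen.
  U = {ρ}, X ∖ U = {λ, μ, ν, ξ} — both open, so U is clopen.
  U = {λ, μ, ν, ξ}, X ∖ U = {ρ} — both open, so U is clopen.
  U = {λ, μ, ν, ξ, ρ}, X ∖ U = ∅ — both open, so U is clopen.
Nontrivial clopen(s) exist: e.g. {λ, μ, ν, ξ}. So (X, τ) is disconnected.
Compute connected components by grouping points that agree on all clopens:
  component: {ρ}
  component: {λ, μ, ν, ξ}


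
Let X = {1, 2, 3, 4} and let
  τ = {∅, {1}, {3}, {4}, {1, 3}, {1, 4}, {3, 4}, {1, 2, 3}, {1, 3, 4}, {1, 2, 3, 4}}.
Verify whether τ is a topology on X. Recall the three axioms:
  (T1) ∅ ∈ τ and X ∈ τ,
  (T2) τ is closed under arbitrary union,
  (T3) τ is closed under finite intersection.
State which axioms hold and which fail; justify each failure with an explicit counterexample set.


τ IS a topology on X.

Axiom (T1): ∅ ∈ τ? Yes; X ∈ τ? Yes.
Axiom (T2/T3): check pairwise unions and intersections of members of τ.
All pairwise intersections and unions checked — each lies in τ. Therefore τ satisfies (T1), (T2), (T3): it IS a topology on X.


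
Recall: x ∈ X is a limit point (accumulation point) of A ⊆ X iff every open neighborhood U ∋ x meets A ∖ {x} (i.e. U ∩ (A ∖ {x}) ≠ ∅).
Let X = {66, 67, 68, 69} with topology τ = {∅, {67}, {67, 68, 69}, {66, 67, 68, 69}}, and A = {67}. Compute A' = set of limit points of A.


A' = {66, 68, 69}

For each x ∈ X, list the open sets U ∈ τ with x ∈ U, then check whether U ∩ (A ∖ {x}) ≠ ∅ for every such U.
  x = 66: opens ∋ x are {66, 67, 68, 69}; each meets A ∖ {66}, so x IS a limit point.
  x = 67: open {67} ∋ x has {67} ∩ (A ∖ {67}) = ∅, so x is NOT a limit point.
  x = 68: opens ∋ x are {67, 68, 69}, {66, 67, 68, 69}; each meets A ∖ {68}, so x IS a limit point.
  x = 69: opens ∋ x are {67, 68, 69}, {66, 67, 68, 69}; each meets A ∖ {69}, so x IS a limit point.
Collecting: A' = {66, 68, 69}.


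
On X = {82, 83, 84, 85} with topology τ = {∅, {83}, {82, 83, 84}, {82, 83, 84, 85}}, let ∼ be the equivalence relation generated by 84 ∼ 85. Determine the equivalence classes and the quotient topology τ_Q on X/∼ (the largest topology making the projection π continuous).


X/∼ = {[82], [83], [84=85]}; |τ_Q| = 3.

Equivalence classes: [82], [83], [84=85].
Quotient map π: X → X/∼ sends 82 ↦ [82], 83 ↦ [83], 84 ↦ [84=85], 85 ↦ [84=85].
For each subset V ⊆ X/∼, compute π^{-1}(V) ⊆ X and check whether π^{-1}(V) ∈ τ. V is open in τ_Q iff π^{-1}(V) ∈ τ.
  V = {}: π^{-1}(V) = ∅ ∈ τ ✓.
  V = {[82]}: π^{-1}(V) = {82} ∉ τ ✗.
  V = {[83]}: π^{-1}(V) = {83} ∈ τ ✓.
  V = {[82], [83]}: π^{-1}(V) = {82, 83} ∉ τ ✗.
  V = {[84=85]}: π^{-1}(V) = {84, 85} ∉ τ ✗.
  V = {[82], [84=85]}: π^{-1}(V) = {82, 84, 85} ∉ τ ✗.
  V = {[83], [84=85]}: π^{-1}(V) = {83, 84, 85} ∉ τ ✗.
  V = {[82], [83], [84=85]}: π^{-1}(V) = {82, 83, 84, 85} ∈ τ ✓.
Open sets in the quotient: τ_Q = {{}, {[83]}, {[82], [83], [84=85]}} (3 elements).


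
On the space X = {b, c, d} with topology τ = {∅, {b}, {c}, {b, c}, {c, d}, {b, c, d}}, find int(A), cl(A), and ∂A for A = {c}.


int(A) = {c}, cl(A) = {c, d}, ∂A = {d}.

Closed sets in (X, τ) are complements of opens:
  closed(X, τ) = {∅, {b}, {d}, {b, d}, {c, d}, {b, c, d}}.
int(A) = ⋃ {U ∈ τ : U ⊆ A}. Opens contained in A: ∅, {c}.
Taking the union of these: int(A) = {c}.
cl(A) = ⋂ {C closed : A ⊆ C}. Closed sets containing A: {c, d}, {b, c, d}.
Intersecting these: cl(A) = {c, d}.
∂A = cl(A) ∖ int(A) = {c, d} ∖ {c} = {d}.


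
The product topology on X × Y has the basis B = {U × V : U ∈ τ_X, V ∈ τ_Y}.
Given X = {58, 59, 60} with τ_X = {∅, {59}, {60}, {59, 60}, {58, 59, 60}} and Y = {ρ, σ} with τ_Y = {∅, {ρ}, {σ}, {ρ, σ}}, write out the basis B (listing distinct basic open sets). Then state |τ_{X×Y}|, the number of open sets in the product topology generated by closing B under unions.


Basis B = {∅ × ∅, {59} × {ρ}, {59} × {σ}, {60} × {ρ}, {60} × {σ}, {59} × {ρ, σ}, {59, 60} × {ρ}, {59, 60} × {σ}, {60} × {ρ, σ}, {58, 59, 60} × {ρ}, {58, 59, 60} × {σ}, {59, 60} × {ρ, σ}, {58, 59, 60} × {ρ, σ}}; |τ_{X×Y}| = 25.

Enumerate products U × V with U ∈ τ_X, V ∈ τ_Y (deduplicated):
  ∅ × ∅ = {} (∅)
  {59} × {ρ} = {(59,ρ)}
  {59} × {σ} = {(59,σ)}
  {60} × {ρ} = {(60,ρ)}
  {60} × {σ} = {(60,σ)}
  {59} × {ρ, σ} = {(59,ρ), (59,σ)}
  {59, 60} × {ρ} = {(59,ρ), (60,ρ)}
  {59, 60} × {σ} = {(59,σ), (60,σ)}
  {60} × {ρ, σ} = {(60,ρ), (60,σ)}
  {58, 59, 60} × {ρ} = {(58,ρ), (59,ρ), (60,ρ)}
  {58, 59, 60} × {σ} = {(58,σ), (59,σ), (60,σ)}
  {59, 60} × {ρ, σ} = {(59,ρ), (59,σ), (60,ρ), (60,σ)}
  {58, 59, 60} × {ρ, σ} = {(58,ρ), (58,σ), (59,ρ), (59,σ), (60,ρ), (60,σ)}
These 13 distinct sets form the basis B.
Close under arbitrary unions to get τ_{X×Y}; counting gives |τ_{X×Y}| = 25.


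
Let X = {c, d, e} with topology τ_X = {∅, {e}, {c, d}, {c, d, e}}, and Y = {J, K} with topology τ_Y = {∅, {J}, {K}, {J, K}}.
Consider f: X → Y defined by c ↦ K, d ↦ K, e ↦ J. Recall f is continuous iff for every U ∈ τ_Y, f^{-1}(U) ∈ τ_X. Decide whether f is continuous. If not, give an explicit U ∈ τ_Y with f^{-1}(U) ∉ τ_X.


f IS continuous.

Compute f^{-1}(U) for each U ∈ τ_Y:
  U = ∅: f^{-1}(U) = ∅ ∈ τ_X ✓.
  U = {J}: f^{-1}(U) = {e} ∈ τ_X ✓.
  U = {K}: f^{-1}(U) = {c, d} ∈ τ_X ✓.
  U = {J, K}: f^{-1}(U) = {c, d, e} ∈ τ_X ✓.
Every preimage lies in τ_X, so f IS continuous.


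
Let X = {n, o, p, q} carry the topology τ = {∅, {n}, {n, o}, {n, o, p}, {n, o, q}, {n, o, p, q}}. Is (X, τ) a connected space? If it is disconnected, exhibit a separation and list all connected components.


(X, τ) is connected.

Find clopen sets (U ∈ τ with X ∖ U ∈ τ):
  U = ∅, X ∖ U = {n, o, p, q} — both open, so U is clopen.
  U = {n, o, p, q}, X ∖ U = ∅ — both open, so U is clopen.
Only trivial clopens (∅ and X) exist, so (X, τ) is connected.
Compute connected components by grouping points that agree on all clopens:
  component: {n, o, p, q}


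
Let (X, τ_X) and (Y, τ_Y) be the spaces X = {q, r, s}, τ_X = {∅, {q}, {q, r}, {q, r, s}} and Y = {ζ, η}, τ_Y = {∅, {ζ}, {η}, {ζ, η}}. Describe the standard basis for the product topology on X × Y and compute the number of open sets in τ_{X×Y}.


Basis B = {∅ × ∅, {q} × {ζ}, {q} × {η}, {q} × {ζ, η}, {q, r} × {ζ}, {q, r} × {η}, {q, r, s} × {ζ}, {q, r, s} × {η}, {q, r} × {ζ, η}, {q, r, s} × {ζ, η}}; |τ_{X×Y}| = 16.

Enumerate products U × V with U ∈ τ_X, V ∈ τ_Y (deduplicated):
  ∅ × ∅ = {} (∅)
  {q} × {ζ} = {(q,ζ)}
  {q} × {η} = {(q,η)}
  {q} × {ζ, η} = {(q,ζ), (q,η)}
  {q, r} × {ζ} = {(q,ζ), (r,ζ)}
  {q, r} × {η} = {(q,η), (r,η)}
  {q, r, s} × {ζ} = {(q,ζ), (r,ζ), (s,ζ)}
  {q, r, s} × {η} = {(q,η), (r,η), (s,η)}
  {q, r} × {ζ, η} = {(q,ζ), (q,η), (r,ζ), (r,η)}
  {q, r, s} × {ζ, η} = {(q,ζ), (q,η), (r,ζ), (r,η), (s,ζ), (s,η)}
These 10 distinct sets form the basis B.
Close under arbitrary unions to get τ_{X×Y}; counting gives |τ_{X×Y}| = 16.


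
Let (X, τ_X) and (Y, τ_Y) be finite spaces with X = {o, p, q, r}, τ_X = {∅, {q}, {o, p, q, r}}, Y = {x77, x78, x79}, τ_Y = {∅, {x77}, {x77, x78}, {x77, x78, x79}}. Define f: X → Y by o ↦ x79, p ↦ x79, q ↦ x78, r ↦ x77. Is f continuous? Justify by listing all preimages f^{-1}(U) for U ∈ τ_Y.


f is NOT continuous.

Compute f^{-1}(U) for each U ∈ τ_Y:
  U = ∅: f^{-1}(U) = ∅ ∈ τ_X ✓.
  U = {x77}: f^{-1}(U) = {r} ∉ τ_X ✗.
  U = {x77, x78}: f^{-1}(U) = {q, r} ∉ τ_X ✗.
  U = {x77, x78, x79}: f^{-1}(U) = {o, p, q, r} ∈ τ_X ✓.
Found U = {x77} with f^{-1}(U) = {r} not in τ_X. Therefore f is NOT continuous.


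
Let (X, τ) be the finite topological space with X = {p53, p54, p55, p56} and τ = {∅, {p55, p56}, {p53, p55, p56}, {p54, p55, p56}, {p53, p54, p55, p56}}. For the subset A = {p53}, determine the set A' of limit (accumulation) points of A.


A' = ∅

For each x ∈ X, list the open sets U ∈ τ with x ∈ U, then check whether U ∩ (A ∖ {x}) ≠ ∅ for every such U.
  x = p53: open {p53, p55, p56} ∋ x has {p53, p55, p56} ∩ (A ∖ {p53}) = ∅, so x is NOT a limit point.
  x = p54: open {p54, p55, p56} ∋ x has {p54, p55, p56} ∩ (A ∖ {p54}) = ∅, so x is NOT a limit point.
  x = p55: open {p55, p56} ∋ x has {p55, p56} ∩ (A ∖ {p55}) = ∅, so x is NOT a limit point.
  x = p56: open {p55, p56} ∋ x has {p55, p56} ∩ (A ∖ {p56}) = ∅, so x is NOT a limit point.
Collecting: A' = ∅.


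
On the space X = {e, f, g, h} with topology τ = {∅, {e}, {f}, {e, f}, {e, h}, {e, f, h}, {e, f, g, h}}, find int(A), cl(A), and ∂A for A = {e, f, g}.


int(A) = {e, f}, cl(A) = {e, f, g, h}, ∂A = {g, h}.

Closed sets in (X, τ) are complements of opens:
  closed(X, τ) = {∅, {g}, {f, g}, {g, h}, {e, g, h}, {f, g, h}, {e, f, g, h}}.
int(A) = ⋃ {U ∈ τ : U ⊆ A}. Opens contained in A: ∅, {e}, {f}, {e, f}.
Taking the union of these: int(A) = {e, f}.
cl(A) = ⋂ {C closed : A ⊆ C}. Closed sets containing A: {e, f, g, h}.
Intersecting these: cl(A) = {e, f, g, h}.
∂A = cl(A) ∖ int(A) = {e, f, g, h} ∖ {e, f} = {g, h}.


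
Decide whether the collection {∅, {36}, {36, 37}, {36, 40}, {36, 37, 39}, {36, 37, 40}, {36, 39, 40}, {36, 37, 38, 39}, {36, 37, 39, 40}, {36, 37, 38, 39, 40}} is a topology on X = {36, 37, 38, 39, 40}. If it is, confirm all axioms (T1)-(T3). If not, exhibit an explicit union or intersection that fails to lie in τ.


τ is NOT a topology on X.

Axiom (T1): ∅ ∈ τ? Yes; X ∈ τ? Yes.
Axiom (T2/T3): check pairwise unions and intersections of members of τ.
Counterexample for (T3): {36, 37, 39} ∩ {36, 39, 40} = {36, 39} ∉ τ. Therefore τ is NOT a topology.


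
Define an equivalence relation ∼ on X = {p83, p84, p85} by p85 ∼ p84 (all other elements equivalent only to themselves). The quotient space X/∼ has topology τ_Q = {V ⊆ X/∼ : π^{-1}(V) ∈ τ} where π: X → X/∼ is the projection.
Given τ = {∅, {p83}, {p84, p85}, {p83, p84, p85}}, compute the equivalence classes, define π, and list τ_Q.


X/∼ = {[p83], [p84=p85]}; |τ_Q| = 4.

Equivalence classes: [p83], [p84=p85].
Quotient map π: X → X/∼ sends p83 ↦ [p83], p84 ↦ [p84=p85], p85 ↦ [p84=p85].
For each subset V ⊆ X/∼, compute π^{-1}(V) ⊆ X and check whether π^{-1}(V) ∈ τ. V is open in τ_Q iff π^{-1}(V) ∈ τ.
  V = {}: π^{-1}(V) = ∅ ∈ τ ✓.
  V = {[p83]}: π^{-1}(V) = {p83} ∈ τ ✓.
  V = {[p84=p85]}: π^{-1}(V) = {p84, p85} ∈ τ ✓.
  V = {[p83], [p84=p85]}: π^{-1}(V) = {p83, p84, p85} ∈ τ ✓.
Open sets in the quotient: τ_Q = {{}, {[p83]}, {[p84=p85]}, {[p83], [p84=p85]}} (4 elements).


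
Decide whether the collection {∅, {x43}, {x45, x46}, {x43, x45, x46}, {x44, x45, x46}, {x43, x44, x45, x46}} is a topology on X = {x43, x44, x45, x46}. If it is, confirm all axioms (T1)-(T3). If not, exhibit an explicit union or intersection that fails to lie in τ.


τ IS a topology on X.

Axiom (T1): ∅ ∈ τ? Yes; X ∈ τ? Yes.
Axiom (T2/T3): check pairwise unions and intersections of members of τ.
All pairwise intersections and unions checked — each lies in τ. Therefore τ satisfies (T1), (T2), (T3): it IS a topology on X.
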